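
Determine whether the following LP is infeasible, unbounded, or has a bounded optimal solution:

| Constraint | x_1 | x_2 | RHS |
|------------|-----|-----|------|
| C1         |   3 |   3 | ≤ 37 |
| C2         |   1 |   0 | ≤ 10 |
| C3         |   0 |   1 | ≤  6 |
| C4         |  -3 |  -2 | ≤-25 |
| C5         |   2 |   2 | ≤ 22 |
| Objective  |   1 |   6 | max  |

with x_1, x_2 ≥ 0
The point (5, 6) satisfies every constraint, so the LP is feasible; the constraints give x_1 ≤ 10 and x_2 ≤ 6, which with x_1, x_2 ≥ 0 keep the feasible region inside a bounded box. A feasible, bounded LP attains a finite optimum at a vertex.

Evaluating z = x_1 + 6x_2 at each vertex:
  (8.333, 0): z = 8.333
  (10, 0): z = 10
  (10, 1): z = 16
  (5, 6): z = 41
  (4.333, 6): z = 40.33

Feasible with finite optimum z* = 41 at (5, 6).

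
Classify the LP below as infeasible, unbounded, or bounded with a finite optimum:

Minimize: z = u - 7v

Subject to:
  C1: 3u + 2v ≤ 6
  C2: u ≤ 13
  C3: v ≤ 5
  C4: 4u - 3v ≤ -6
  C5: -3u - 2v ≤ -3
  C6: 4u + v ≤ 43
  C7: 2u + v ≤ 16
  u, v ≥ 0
The point (0, 3) satisfies every constraint, so the LP is feasible; the constraints give u ≤ 13 and v ≤ 5, which with u, v ≥ 0 keep the feasible region inside a bounded box. A feasible, bounded LP attains a finite optimum at a vertex.

Evaluating z = u - 7v at each vertex:
  (0, 2): z = -14
  (0.3529, 2.471): z = -16.94
  (0, 3): z = -21

Bounded optimum: z* = -21 at (0, 3).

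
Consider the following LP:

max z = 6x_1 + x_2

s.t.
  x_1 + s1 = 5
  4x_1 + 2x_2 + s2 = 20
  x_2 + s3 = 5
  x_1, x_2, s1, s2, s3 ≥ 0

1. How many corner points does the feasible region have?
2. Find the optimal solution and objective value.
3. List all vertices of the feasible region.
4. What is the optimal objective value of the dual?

1. 4
2. x_1 = 5, x_2 = 0, z = 30
3. (0, 0), (5, 0), (2.5, 5), (0, 5)
4. 30 (by strong duality, equal to the primal optimum)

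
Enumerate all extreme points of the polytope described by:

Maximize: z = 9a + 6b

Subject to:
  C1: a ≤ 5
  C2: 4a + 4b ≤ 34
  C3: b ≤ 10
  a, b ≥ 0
Each vertex is the intersection of two constraint boundaries that also satisfies all remaining constraints:
  a = 0 and b = 0 → (0, 0)
  a = 5 and b = 0 → (5, 0)
  a = 5 and 4a + 4b = 34 → (5, 3.5)
  4a + 4b = 34 and a = 0 → (0, 8.5)

Vertices: (0, 0), (5, 0), (5, 3.5), (0, 8.5)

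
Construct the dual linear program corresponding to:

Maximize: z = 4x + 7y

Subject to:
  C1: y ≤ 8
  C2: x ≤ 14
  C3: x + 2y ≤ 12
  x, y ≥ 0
Minimize: z = 8y1 + 14y2 + 12y3

Subject to:
  C1: -y2 - y3 ≤ -4
  C2: -y1 - 2y3 ≤ -7
  y1, y2, y3 ≥ 0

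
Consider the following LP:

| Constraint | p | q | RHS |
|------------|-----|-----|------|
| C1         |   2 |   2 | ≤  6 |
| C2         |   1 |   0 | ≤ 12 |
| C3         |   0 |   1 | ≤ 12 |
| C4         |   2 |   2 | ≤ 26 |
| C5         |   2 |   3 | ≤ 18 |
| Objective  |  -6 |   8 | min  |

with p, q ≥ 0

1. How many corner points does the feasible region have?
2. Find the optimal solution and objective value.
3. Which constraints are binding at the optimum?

1. 3
2. p = 3, q = 0, z = -18
3. C1, q ≥ 0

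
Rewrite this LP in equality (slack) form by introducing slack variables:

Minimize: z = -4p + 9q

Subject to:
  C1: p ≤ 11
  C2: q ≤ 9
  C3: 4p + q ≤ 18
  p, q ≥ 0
min z = -4p + 9q

s.t.
  p + s1 = 11
  q + s2 = 9
  4p + q + s3 = 18
  p, q, s1, s2, s3 ≥ 0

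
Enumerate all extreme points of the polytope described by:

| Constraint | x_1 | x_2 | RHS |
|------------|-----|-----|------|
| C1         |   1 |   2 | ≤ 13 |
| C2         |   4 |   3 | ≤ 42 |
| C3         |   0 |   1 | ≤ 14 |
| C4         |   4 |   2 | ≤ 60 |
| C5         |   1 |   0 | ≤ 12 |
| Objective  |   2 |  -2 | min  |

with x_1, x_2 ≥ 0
Each vertex is the intersection of two constraint boundaries that also satisfies all remaining constraints:
  x_1 = 0 and x_2 = 0 → (0, 0)
  4x_1 + 3x_2 = 42 and x_2 = 0 → (10.5, 0)
  x_1 + 2x_2 = 13 and 4x_1 + 3x_2 = 42 → (9, 2)
  x_1 + 2x_2 = 13 and x_1 = 0 → (0, 6.5)

Vertices: (0, 0), (10.5, 0), (9, 2), (0, 6.5)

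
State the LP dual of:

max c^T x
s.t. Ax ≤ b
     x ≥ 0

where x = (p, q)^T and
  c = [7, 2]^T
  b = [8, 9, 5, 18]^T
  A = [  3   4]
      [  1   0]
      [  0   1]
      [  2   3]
Minimize: z = 8y1 + 9y2 + 5y3 + 18y4

Subject to:
  C1: -3y1 - y2 - 2y4 ≤ -7
  C2: -4y1 - y3 - 3y4 ≤ -2
  y1, y2, y3, y4 ≥ 0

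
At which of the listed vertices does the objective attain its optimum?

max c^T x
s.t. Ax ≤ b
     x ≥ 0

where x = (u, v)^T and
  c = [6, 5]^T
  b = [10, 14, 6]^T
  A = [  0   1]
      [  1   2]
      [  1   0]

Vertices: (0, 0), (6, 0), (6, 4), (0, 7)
Evaluating z = 6u + 5v at each vertex:
  (0, 0): z = 0
  (6, 0): z = 36
  (6, 4): z = 56
  (0, 7): z = 35

The largest value is z = 56, attained at (6, 4).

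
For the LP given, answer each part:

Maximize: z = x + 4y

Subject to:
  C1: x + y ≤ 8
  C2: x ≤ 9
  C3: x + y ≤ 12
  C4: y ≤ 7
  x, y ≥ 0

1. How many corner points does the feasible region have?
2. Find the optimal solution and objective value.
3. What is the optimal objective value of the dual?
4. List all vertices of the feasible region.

1. 4
2. x = 1, y = 7, z = 29
3. 29 (by strong duality, equal to the primal optimum)
4. (0, 0), (8, 0), (1, 7), (0, 7)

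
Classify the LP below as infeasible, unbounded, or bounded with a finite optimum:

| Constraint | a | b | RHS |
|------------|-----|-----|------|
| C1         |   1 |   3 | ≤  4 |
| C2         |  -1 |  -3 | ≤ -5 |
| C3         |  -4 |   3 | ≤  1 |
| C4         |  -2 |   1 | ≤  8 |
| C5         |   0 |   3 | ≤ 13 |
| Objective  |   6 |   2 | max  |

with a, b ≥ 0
C1 requires a + 3b ≤ 4, while C2 (-a - 3b ≤ -5) is equivalent to a + 3b ≥ 5. Together they would need 5 ≤ a + 3b ≤ 4, which is impossible since 5 > 4. No point satisfies all constraints.

The feasible region is empty; the LP is infeasible.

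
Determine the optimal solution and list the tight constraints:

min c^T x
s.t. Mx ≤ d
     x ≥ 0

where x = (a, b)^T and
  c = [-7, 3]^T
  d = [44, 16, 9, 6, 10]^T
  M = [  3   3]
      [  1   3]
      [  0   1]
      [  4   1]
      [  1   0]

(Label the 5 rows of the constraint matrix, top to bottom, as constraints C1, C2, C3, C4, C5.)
Optimal: a = 1.5, b = 0
Slack at optimum:
  C1: slack = 39.5
  C2: slack = 14.5
  C3: slack = 9
  C4: slack = 0 (binding)
  C5: slack = 8.5
  a ≥ 0: a = 1.5
  b ≥ 0: b = 0 (binding)
Binding constraints: C4, b ≥ 0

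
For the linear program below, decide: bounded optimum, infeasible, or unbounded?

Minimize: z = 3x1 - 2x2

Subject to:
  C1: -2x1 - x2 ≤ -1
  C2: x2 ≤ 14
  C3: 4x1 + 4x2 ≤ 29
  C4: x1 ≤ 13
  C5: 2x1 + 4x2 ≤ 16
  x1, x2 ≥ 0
The point (0, 4) satisfies every constraint, so the LP is feasible; the constraints give x1 ≤ 13 and x2 ≤ 14, which with x1, x2 ≥ 0 keep the feasible region inside a bounded box. A feasible, bounded LP attains a finite optimum at a vertex.

Evaluating z = 3x1 - 2x2 at each vertex:
  (0, 1): z = -2
  (0.5, 0): z = 1.5
  (7.25, 0): z = 21.75
  (6.5, 0.75): z = 18
  (0, 4): z = -8

Feasible with finite optimum z* = -8 at (0, 4).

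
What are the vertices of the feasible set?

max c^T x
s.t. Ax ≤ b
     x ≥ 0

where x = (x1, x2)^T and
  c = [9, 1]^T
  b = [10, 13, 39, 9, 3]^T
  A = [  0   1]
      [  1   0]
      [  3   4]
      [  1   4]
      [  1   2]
Each vertex is the intersection of two constraint boundaries that also satisfies all remaining constraints:
  x1 = 0 and x2 = 0 → (0, 0)
  x1 + 2x2 = 3 and x2 = 0 → (3, 0)
  x1 + 2x2 = 3 and x1 = 0 → (0, 1.5)

Vertices: (0, 0), (3, 0), (0, 1.5)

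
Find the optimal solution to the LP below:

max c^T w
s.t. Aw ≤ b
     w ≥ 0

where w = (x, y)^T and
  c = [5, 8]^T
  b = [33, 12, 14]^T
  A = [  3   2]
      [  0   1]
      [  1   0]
Each vertex is the intersection of two constraint boundaries that also satisfies all remaining constraints:
  x = 0 and y = 0 → (0, 0)
  3x + 2y = 33 and y = 0 → (11, 0)
  3x + 2y = 33 and y = 12 → (3, 12)
  y = 12 and x = 0 → (0, 12)

Evaluating z = 5x + 8y at each vertex:
  (0, 0): z = 0
  (11, 0): z = 55
  (3, 12): z = 111
  (0, 12): z = 96

The maximum is at (3, 12) with z = 111.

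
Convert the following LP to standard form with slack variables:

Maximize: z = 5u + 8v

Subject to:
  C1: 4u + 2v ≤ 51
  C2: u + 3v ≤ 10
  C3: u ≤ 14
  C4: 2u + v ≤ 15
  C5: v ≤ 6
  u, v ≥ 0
max z = 5u + 8v

s.t.
  4u + 2v + s1 = 51
  u + 3v + s2 = 10
  u + s3 = 14
  2u + v + s4 = 15
  v + s5 = 6
  u, v, s1, s2, s3, s4, s5 ≥ 0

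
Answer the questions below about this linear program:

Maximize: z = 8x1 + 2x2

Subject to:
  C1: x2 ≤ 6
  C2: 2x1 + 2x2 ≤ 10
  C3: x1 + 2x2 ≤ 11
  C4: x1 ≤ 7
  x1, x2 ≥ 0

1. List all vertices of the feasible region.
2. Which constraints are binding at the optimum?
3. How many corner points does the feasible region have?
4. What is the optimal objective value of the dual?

1. (0, 0), (5, 0), (0, 5)
2. C2, x2 ≥ 0
3. 3
4. 40 (by strong duality, equal to the primal optimum)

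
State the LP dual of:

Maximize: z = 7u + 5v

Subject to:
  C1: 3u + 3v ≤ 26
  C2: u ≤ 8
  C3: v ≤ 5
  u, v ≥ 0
Minimize: z = 26y1 + 8y2 + 5y3

Subject to:
  C1: -3y1 - y2 ≤ -7
  C2: -3y1 - y3 ≤ -5
  y1, y2, y3 ≥ 0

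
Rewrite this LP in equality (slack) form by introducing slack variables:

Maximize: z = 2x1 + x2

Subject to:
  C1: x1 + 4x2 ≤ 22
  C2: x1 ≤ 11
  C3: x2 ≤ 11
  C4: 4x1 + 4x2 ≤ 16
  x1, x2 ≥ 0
max z = 2x1 + x2

s.t.
  x1 + 4x2 + s1 = 22
  x1 + s2 = 11
  x2 + s3 = 11
  4x1 + 4x2 + s4 = 16
  x1, x2, s1, s2, s3, s4 ≥ 0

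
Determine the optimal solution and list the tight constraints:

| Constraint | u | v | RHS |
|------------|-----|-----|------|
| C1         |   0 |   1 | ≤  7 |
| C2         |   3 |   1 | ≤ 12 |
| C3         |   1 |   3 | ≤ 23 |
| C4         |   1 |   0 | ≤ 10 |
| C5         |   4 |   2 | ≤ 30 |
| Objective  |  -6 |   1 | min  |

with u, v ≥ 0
Optimal: u = 4, v = 0
Slack at optimum:
  C1: slack = 7
  C2: slack = 0 (binding)
  C3: slack = 19
  C4: slack = 6
  C5: slack = 14
  u ≥ 0: u = 4
  v ≥ 0: v = 0 (binding)
Binding constraints: C2, v ≥ 0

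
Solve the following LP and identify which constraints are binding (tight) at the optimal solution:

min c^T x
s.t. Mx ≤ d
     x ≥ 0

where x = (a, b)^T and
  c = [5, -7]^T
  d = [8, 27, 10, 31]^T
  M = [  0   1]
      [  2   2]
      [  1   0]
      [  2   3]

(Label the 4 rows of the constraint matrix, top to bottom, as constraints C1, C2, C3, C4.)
Optimal: a = 0, b = 8
Slack at optimum:
  C1: slack = 0 (binding)
  C2: slack = 11
  C3: slack = 10
  C4: slack = 7
  a ≥ 0: a = 0 (binding)
  b ≥ 0: b = 8
Binding constraints: C1, a ≥ 0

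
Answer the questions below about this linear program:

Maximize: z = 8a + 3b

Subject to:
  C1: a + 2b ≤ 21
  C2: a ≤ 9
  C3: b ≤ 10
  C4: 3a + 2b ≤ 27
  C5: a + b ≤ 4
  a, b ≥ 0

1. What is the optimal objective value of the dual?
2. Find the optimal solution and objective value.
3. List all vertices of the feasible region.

1. 32 (by strong duality, equal to the primal optimum)
2. a = 4, b = 0, z = 32
3. (0, 0), (4, 0), (0, 4)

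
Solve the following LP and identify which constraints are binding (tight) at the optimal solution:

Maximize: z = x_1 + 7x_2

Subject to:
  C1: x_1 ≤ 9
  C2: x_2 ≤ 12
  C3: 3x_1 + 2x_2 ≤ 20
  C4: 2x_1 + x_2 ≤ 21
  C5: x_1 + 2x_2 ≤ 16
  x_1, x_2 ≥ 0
Optimal: x_1 = 0, x_2 = 8
Slack at optimum:
  C1: slack = 9
  C2: slack = 4
  C3: slack = 4
  C4: slack = 13
  C5: slack = 0 (binding)
  x_1 ≥ 0: x_1 = 0 (binding)
  x_2 ≥ 0: x_2 = 8
Binding constraints: C5, x_1 ≥ 0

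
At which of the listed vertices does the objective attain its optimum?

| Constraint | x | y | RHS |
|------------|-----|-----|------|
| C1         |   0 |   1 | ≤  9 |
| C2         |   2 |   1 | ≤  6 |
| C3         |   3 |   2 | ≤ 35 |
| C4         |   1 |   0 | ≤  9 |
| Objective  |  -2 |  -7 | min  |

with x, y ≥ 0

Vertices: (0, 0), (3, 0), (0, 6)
Evaluating z = -2x - 7y at each vertex:
  (0, 0): z = 0
  (3, 0): z = -6
  (0, 6): z = -42

The smallest value is z = -42, attained at (0, 6).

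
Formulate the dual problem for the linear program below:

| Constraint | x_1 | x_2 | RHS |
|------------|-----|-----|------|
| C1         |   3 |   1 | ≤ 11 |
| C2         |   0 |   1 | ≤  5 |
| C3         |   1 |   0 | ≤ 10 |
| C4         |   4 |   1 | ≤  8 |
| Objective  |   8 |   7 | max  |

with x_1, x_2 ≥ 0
Minimize: z = 11y1 + 5y2 + 10y3 + 8y4

Subject to:
  C1: -3y1 - y3 - 4y4 ≤ -8
  C2: -y1 - y2 - y4 ≤ -7
  y1, y2, y3, y4 ≥ 0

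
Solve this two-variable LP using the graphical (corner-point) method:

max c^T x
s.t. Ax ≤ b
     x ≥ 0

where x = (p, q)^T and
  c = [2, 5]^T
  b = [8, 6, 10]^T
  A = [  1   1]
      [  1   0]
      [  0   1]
p = 0, q = 8, z = 40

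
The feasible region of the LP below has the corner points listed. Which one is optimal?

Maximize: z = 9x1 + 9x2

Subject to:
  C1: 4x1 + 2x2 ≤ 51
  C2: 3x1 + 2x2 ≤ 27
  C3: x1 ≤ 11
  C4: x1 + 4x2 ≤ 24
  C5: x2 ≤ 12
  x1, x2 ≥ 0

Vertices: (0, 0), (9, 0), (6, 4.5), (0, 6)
(6, 4.5) with z = 94.5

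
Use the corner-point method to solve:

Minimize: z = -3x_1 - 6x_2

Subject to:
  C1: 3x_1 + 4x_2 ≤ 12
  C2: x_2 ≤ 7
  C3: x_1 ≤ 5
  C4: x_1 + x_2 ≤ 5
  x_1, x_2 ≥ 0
x_1 = 0, x_2 = 3, z = -18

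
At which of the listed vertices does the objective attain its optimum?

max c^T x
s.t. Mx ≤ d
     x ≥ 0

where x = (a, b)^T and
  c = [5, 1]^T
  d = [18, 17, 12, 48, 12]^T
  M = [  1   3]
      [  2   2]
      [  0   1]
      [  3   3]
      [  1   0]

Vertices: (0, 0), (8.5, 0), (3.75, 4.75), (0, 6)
(8.5, 0) with z = 42.5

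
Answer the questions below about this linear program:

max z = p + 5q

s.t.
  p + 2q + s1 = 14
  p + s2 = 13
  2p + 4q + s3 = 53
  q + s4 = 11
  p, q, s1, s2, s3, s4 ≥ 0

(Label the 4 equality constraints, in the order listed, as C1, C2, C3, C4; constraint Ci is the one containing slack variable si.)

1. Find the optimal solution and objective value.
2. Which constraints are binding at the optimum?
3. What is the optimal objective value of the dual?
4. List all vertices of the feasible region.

1. p = 0, q = 7, z = 35
2. C1, p ≥ 0
3. 35 (by strong duality, equal to the primal optimum)
4. (0, 0), (13, 0), (13, 0.5), (0, 7)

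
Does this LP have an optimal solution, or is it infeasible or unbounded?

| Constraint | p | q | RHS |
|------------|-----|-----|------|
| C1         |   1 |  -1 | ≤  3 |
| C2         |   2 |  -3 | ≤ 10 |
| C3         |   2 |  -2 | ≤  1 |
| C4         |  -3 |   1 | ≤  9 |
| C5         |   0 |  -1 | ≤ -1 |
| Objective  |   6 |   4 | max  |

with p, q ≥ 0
Feasible point: (0, 1) satisfies every constraint, so the LP is feasible.
Direction d = (1, 1): for each constraint row a, a·d ≤ 0 —
  (1)(1) + (-1)(1) = 0 ≤ 0
  (2)(1) + (-3)(1) = -1 ≤ 0
  (2)(1) + (-2)(1) = 0 ≤ 0
  (-3)(1) + (1)(1) = -2 ≤ 0
  (0)(1) + (-1)(1) = -1 ≤ 0
and d ≥ 0, so (0, 1) + t·d stays feasible for every t ≥ 0. Along this ray z = 6p + 4q changes by 10 per unit t, so z → +∞.

Unbounded — the objective can increase without bound over the feasible region.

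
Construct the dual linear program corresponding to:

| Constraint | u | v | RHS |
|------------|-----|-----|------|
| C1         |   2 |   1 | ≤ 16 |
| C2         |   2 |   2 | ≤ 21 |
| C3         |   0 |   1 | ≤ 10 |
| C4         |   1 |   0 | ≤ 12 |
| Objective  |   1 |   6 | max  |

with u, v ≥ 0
Minimize: z = 16y1 + 21y2 + 10y3 + 12y4

Subject to:
  C1: -2y1 - 2y2 - y4 ≤ -1
  C2: -y1 - 2y2 - y3 ≤ -6
  y1, y2, y3, y4 ≥ 0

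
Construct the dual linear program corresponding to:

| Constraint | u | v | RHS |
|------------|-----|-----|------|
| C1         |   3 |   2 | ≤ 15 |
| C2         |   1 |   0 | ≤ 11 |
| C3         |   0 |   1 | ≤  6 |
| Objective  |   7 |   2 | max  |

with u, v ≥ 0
Minimize: z = 15y1 + 11y2 + 6y3

Subject to:
  C1: -3y1 - y2 ≤ -7
  C2: -2y1 - y3 ≤ -2
  y1, y2, y3 ≥ 0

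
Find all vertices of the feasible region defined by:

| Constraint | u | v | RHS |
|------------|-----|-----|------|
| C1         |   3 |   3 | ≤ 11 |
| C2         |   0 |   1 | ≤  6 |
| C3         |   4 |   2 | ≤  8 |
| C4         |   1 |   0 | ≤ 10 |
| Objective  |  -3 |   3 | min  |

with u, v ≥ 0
Each vertex is the intersection of two constraint boundaries that also satisfies all remaining constraints:
  u = 0 and v = 0 → (0, 0)
  4u + 2v = 8 and v = 0 → (2, 0)
  3u + 3v = 11 and 4u + 2v = 8 → (0.3333, 3.333)
  3u + 3v = 11 and u = 0 → (0, 3.667)

Vertices: (0, 0), (2, 0), (0.3333, 3.333), (0, 3.667)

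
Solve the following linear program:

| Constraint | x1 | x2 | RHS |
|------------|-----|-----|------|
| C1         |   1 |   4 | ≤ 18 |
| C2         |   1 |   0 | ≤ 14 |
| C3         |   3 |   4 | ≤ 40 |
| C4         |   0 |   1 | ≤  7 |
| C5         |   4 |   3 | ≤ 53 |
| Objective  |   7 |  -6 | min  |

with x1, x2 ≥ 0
x1 = 0, x2 = 4.5, z = -27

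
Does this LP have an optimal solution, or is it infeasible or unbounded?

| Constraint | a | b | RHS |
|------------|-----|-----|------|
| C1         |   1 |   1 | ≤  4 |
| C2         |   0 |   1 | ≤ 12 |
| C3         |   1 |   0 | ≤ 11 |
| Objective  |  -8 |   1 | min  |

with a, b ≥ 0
The point (4, 0) satisfies every constraint, so the LP is feasible; the constraints give a ≤ 11 and b ≤ 12, which with a, b ≥ 0 keep the feasible region inside a bounded box. A feasible, bounded LP attains a finite optimum at a vertex.

The LP has an optimal solution: (4, 0) with z = -32.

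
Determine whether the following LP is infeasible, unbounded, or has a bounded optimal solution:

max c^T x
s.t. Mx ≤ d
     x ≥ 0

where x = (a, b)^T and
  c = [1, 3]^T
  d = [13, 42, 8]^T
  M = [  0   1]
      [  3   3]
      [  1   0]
The point (1, 13) satisfies every constraint, so the LP is feasible; the constraints give a ≤ 8 and b ≤ 13, which with a, b ≥ 0 keep the feasible region inside a bounded box. A feasible, bounded LP attains a finite optimum at a vertex.

Bounded optimum: z* = 40 at (1, 13).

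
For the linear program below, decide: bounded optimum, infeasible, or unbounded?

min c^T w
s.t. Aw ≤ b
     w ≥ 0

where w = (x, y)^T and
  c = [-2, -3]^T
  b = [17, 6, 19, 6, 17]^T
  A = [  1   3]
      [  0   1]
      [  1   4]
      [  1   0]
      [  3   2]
The point (3, 4) satisfies every constraint, so the LP is feasible; the constraints give x ≤ 6 and y ≤ 6, which with x, y ≥ 0 keep the feasible region inside a bounded box. A feasible, bounded LP attains a finite optimum at a vertex.

Evaluating z = -2x - 3y at each vertex:
  (0, 0): z = 0
  (5.667, 0): z = -11.33
  (3, 4): z = -18
  (0, 4.75): z = -14.25

Bounded optimum: z* = -18 at (3, 4).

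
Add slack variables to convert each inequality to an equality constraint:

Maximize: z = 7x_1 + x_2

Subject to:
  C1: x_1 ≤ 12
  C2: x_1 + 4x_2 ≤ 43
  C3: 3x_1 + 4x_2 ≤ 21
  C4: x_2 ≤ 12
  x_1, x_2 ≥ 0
max z = 7x_1 + x_2

s.t.
  x_1 + s1 = 12
  x_1 + 4x_2 + s2 = 43
  3x_1 + 4x_2 + s3 = 21
  x_2 + s4 = 12
  x_1, x_2, s1, s2, s3, s4 ≥ 0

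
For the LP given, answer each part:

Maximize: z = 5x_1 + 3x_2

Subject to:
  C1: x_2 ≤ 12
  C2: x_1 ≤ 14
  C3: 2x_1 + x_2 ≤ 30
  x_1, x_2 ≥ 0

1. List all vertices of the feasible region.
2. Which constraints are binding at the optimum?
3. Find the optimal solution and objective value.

1. (0, 0), (14, 0), (14, 2), (9, 12), (0, 12)
2. C1, C3
3. x_1 = 9, x_2 = 12, z = 81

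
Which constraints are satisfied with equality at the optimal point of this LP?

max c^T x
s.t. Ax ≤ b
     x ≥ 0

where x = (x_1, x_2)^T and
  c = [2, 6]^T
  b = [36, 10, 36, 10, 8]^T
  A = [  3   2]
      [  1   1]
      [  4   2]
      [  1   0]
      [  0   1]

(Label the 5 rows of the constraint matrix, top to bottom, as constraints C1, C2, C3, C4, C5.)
Optimal: x_1 = 2, x_2 = 8
Slack at optimum:
  C1: slack = 14
  C2: slack = 0 (binding)
  C3: slack = 12
  C4: slack = 8
  C5: slack = 0 (binding)
  x_1 ≥ 0: x_1 = 2
  x_2 ≥ 0: x_2 = 8
Binding constraints: C2, C5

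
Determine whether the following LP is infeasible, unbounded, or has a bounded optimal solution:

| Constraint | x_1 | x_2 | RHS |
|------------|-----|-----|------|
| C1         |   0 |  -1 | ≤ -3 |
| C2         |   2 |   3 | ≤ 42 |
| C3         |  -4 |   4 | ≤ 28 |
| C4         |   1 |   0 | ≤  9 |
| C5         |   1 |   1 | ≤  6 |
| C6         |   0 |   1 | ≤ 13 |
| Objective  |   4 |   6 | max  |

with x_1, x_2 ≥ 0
The point (0, 6) satisfies every constraint, so the LP is feasible; the constraints give x_1 ≤ 9 and x_2 ≤ 13, which with x_1, x_2 ≥ 0 keep the feasible region inside a bounded box. A feasible, bounded LP attains a finite optimum at a vertex.

The LP has an optimal solution: (0, 6) with z = 36.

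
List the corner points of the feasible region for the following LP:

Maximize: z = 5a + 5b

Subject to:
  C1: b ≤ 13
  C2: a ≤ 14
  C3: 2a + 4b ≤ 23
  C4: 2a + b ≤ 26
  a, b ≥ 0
Each vertex is the intersection of two constraint boundaries that also satisfies all remaining constraints:
  a = 0 and b = 0 → (0, 0)
  2a + 4b = 23 and b = 0 → (11.5, 0)
  2a + 4b = 23 and a = 0 → (0, 5.75)

Vertices: (0, 0), (11.5, 0), (0, 5.75)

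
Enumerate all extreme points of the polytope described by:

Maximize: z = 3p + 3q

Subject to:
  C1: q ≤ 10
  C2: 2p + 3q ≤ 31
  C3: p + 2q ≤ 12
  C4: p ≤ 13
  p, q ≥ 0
Each vertex is the intersection of two constraint boundaries that also satisfies all remaining constraints:
  p = 0 and q = 0 → (0, 0)
  p + 2q = 12 and q = 0 → (12, 0)
  p + 2q = 12 and p = 0 → (0, 6)

Vertices: (0, 0), (12, 0), (0, 6)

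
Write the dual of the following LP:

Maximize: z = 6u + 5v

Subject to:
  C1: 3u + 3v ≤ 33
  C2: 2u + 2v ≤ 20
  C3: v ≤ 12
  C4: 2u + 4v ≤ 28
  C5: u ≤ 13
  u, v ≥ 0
Minimize: z = 33y1 + 20y2 + 12y3 + 28y4 + 13y5

Subject to:
  C1: -3y1 - 2y2 - 2y4 - y5 ≤ -6
  C2: -3y1 - 2y2 - y3 - 4y4 ≤ -5
  y1, y2, y3, y4, y5 ≥ 0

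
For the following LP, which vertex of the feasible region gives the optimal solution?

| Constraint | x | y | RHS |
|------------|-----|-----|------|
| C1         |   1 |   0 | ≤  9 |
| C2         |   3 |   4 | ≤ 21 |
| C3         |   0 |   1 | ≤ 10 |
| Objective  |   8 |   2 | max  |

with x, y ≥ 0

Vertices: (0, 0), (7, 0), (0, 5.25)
Evaluating z = 8x + 2y at each vertex:
  (0, 0): z = 0
  (7, 0): z = 56
  (0, 5.25): z = 10.5

The largest value is z = 56, attained at (7, 0).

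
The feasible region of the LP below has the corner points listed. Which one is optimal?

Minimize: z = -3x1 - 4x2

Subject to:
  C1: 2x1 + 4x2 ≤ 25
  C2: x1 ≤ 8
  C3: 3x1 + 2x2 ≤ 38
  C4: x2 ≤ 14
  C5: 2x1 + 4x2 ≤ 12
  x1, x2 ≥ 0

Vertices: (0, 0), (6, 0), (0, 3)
Evaluating z = -3x1 - 4x2 at each vertex:
  (0, 0): z = 0
  (6, 0): z = -18
  (0, 3): z = -12

The smallest value is z = -18, attained at (6, 0).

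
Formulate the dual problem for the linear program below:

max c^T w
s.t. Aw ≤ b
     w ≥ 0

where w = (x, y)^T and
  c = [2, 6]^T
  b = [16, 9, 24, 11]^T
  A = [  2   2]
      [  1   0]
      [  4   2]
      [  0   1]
Minimize: z = 16y1 + 9y2 + 24y3 + 11y4

Subject to:
  C1: -2y1 - y2 - 4y3 ≤ -2
  C2: -2y1 - 2y3 - y4 ≤ -6
  y1, y2, y3, y4 ≥ 0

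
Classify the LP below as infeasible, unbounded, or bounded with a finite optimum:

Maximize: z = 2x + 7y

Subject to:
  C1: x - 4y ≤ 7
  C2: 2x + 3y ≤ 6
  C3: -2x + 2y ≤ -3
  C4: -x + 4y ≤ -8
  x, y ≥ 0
C1 requires x - 4y ≤ 7, while C4 (-x + 4y ≤ -8) is equivalent to x - 4y ≥ 8. Together they would need 8 ≤ x - 4y ≤ 7, which is impossible since 8 > 7. No point satisfies all constraints.

The feasible region is empty; the LP is infeasible.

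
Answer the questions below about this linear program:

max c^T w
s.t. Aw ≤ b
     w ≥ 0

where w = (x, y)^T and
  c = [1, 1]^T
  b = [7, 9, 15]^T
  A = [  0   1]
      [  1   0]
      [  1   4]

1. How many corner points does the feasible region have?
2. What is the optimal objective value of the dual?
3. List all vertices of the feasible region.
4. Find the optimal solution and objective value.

1. 4
2. 10.5 (by strong duality, equal to the primal optimum)
3. (0, 0), (9, 0), (9, 1.5), (0, 3.75)
4. x = 9, y = 1.5, z = 10.5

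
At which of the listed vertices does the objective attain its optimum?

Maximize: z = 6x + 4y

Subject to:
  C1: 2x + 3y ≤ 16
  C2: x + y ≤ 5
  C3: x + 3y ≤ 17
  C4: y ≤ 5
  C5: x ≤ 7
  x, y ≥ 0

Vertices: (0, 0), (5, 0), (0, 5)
(5, 0) with z = 30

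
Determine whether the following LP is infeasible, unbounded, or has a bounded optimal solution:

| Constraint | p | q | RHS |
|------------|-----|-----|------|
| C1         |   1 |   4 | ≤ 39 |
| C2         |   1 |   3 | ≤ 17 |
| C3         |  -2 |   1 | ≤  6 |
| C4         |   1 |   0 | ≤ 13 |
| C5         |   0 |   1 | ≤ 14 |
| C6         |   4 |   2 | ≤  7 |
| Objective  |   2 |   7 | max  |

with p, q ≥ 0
The point (0, 3.5) satisfies every constraint, so the LP is feasible; the constraints give p ≤ 13 and q ≤ 14, which with p, q ≥ 0 keep the feasible region inside a bounded box. A feasible, bounded LP attains a finite optimum at a vertex.

Evaluating z = 2p + 7q at each vertex:
  (0, 0): z = 0
  (1.75, 0): z = 3.5
  (0, 3.5): z = 24.5

Feasible with finite optimum z* = 24.5 at (0, 3.5).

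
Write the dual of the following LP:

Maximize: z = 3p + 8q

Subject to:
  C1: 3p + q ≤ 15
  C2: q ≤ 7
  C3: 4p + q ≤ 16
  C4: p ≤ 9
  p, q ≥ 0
Minimize: z = 15y1 + 7y2 + 16y3 + 9y4

Subject to:
  C1: -3y1 - 4y3 - y4 ≤ -3
  C2: -y1 - y2 - y3 ≤ -8
  y1, y2, y3, y4 ≥ 0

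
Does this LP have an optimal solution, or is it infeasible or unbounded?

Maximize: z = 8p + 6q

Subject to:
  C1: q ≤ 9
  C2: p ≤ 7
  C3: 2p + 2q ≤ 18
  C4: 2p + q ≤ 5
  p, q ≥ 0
The point (0, 5) satisfies every constraint, so the LP is feasible; the constraints give p ≤ 7 and q ≤ 9, which with p, q ≥ 0 keep the feasible region inside a bounded box. A feasible, bounded LP attains a finite optimum at a vertex.

Evaluating z = 8p + 6q at each vertex:
  (0, 0): z = 0
  (2.5, 0): z = 20
  (0, 5): z = 30

Feasible with finite optimum z* = 30 at (0, 5).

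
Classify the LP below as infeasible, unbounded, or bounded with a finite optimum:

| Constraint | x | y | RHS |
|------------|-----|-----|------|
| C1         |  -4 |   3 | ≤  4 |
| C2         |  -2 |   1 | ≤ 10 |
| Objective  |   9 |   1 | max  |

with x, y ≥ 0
Feasible point: (0, 0) satisfies every constraint, so the LP is feasible.
Direction d = (1, 0): for each constraint row a, a·d ≤ 0 —
  (-4)(1) + (3)(0) = -4 ≤ 0
  (-2)(1) + (1)(0) = -2 ≤ 0
and d ≥ 0, so (0, 0) + t·d stays feasible for every t ≥ 0. Along this ray z = 9x + y changes by 9 per unit t, so z → +∞.

Unbounded: there is a feasible ray along which z → +∞.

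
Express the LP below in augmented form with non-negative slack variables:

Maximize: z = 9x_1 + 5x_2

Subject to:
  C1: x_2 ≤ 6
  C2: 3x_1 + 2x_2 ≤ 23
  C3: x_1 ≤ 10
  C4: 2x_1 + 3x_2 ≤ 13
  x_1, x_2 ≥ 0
max z = 9x_1 + 5x_2

s.t.
  x_2 + s1 = 6
  3x_1 + 2x_2 + s2 = 23
  x_1 + s3 = 10
  2x_1 + 3x_2 + s4 = 13
  x_1, x_2, s1, s2, s3, s4 ≥ 0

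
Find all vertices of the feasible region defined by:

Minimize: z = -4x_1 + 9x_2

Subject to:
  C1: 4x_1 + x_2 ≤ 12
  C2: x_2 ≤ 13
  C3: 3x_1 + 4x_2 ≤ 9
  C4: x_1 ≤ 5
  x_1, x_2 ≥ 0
Each vertex is the intersection of two constraint boundaries that also satisfies all remaining constraints:
  x_1 = 0 and x_2 = 0 → (0, 0)
  4x_1 + x_2 = 12 and 3x_1 + 4x_2 = 9 → (3, 0)
  3x_1 + 4x_2 = 9 and x_1 = 0 → (0, 2.25)

Vertices: (0, 0), (3, 0), (0, 2.25)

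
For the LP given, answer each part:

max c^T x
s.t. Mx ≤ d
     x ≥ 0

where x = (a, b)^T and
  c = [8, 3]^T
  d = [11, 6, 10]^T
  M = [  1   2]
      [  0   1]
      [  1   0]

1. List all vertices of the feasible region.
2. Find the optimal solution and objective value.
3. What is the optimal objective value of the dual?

1. (0, 0), (10, 0), (10, 0.5), (0, 5.5)
2. a = 10, b = 0.5, z = 81.5
3. 81.5 (by strong duality, equal to the primal optimum)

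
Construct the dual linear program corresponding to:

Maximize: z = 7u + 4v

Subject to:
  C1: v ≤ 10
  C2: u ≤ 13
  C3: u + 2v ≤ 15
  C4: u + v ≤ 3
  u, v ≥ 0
Minimize: z = 10y1 + 13y2 + 15y3 + 3y4

Subject to:
  C1: -y2 - y3 - y4 ≤ -7
  C2: -y1 - 2y3 - y4 ≤ -4
  y1, y2, y3, y4 ≥ 0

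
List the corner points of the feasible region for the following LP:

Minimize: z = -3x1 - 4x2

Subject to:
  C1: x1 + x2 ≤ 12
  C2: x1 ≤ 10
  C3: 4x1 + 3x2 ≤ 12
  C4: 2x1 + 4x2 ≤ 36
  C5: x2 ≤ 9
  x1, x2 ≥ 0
Each vertex is the intersection of two constraint boundaries that also satisfies all remaining constraints:
  x1 = 0 and x2 = 0 → (0, 0)
  4x1 + 3x2 = 12 and x2 = 0 → (3, 0)
  4x1 + 3x2 = 12 and x1 = 0 → (0, 4)

Vertices: (0, 0), (3, 0), (0, 4)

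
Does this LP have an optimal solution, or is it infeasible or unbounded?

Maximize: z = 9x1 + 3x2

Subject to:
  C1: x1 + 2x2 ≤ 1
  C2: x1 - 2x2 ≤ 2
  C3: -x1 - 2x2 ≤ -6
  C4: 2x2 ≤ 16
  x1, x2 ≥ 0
C1 requires x1 + 2x2 ≤ 1, while C3 (-x1 - 2x2 ≤ -6) is equivalent to x1 + 2x2 ≥ 6. Together they would need 6 ≤ x1 + 2x2 ≤ 1, which is impossible since 6 > 1. No point satisfies all constraints.

Infeasible: no point satisfies all constraints simultaneously.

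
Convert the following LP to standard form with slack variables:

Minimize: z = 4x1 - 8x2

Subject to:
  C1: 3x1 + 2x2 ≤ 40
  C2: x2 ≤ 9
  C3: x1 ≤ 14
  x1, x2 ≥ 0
min z = 4x1 - 8x2

s.t.
  3x1 + 2x2 + s1 = 40
  x2 + s2 = 9
  x1 + s3 = 14
  x1, x2, s1, s2, s3 ≥ 0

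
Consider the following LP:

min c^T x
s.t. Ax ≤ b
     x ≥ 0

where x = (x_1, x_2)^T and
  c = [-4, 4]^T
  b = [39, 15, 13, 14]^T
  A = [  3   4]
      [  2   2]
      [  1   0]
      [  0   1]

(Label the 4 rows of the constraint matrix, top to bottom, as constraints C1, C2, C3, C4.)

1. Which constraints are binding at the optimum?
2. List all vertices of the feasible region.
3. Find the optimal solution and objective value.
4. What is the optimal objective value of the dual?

1. C2, x_2 ≥ 0
2. (0, 0), (7.5, 0), (0, 7.5)
3. x_1 = 7.5, x_2 = 0, z = -30
4. -30 (by strong duality, equal to the primal optimum)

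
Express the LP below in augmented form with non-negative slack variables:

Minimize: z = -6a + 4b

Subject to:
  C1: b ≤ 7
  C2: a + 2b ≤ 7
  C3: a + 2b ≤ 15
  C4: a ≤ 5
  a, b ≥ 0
min z = -6a + 4b

s.t.
  b + s1 = 7
  a + 2b + s2 = 7
  a + 2b + s3 = 15
  a + s4 = 5
  a, b, s1, s2, s3, s4 ≥ 0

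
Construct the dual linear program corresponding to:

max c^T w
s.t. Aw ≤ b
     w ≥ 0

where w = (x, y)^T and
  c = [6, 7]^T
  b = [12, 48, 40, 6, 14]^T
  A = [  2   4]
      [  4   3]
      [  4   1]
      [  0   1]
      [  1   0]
Minimize: z = 12y1 + 48y2 + 40y3 + 6y4 + 14y5

Subject to:
  C1: -2y1 - 4y2 - 4y3 - y5 ≤ -6
  C2: -4y1 - 3y2 - y3 - y4 ≤ -7
  y1, y2, y3, y4, y5 ≥ 0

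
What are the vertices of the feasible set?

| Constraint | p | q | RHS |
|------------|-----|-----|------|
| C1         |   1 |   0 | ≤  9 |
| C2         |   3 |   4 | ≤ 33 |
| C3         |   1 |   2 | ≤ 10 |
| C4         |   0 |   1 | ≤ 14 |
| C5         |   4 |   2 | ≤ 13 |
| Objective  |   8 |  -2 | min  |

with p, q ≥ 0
Each vertex is the intersection of two constraint boundaries that also satisfies all remaining constraints:
  p = 0 and q = 0 → (0, 0)
  4p + 2q = 13 and q = 0 → (3.25, 0)
  p + 2q = 10 and 4p + 2q = 13 → (1, 4.5)
  p + 2q = 10 and p = 0 → (0, 5)

Vertices: (0, 0), (3.25, 0), (1, 4.5), (0, 5)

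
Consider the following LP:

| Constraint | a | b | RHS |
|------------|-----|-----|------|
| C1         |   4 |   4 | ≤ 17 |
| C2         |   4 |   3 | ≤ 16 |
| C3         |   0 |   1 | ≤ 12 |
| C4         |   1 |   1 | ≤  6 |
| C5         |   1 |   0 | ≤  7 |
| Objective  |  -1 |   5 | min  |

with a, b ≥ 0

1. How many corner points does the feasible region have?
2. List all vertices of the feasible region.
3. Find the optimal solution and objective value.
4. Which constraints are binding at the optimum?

1. 4
2. (0, 0), (4, 0), (3.25, 1), (0, 4.25)
3. a = 4, b = 0, z = -4
4. C2, b ≥ 0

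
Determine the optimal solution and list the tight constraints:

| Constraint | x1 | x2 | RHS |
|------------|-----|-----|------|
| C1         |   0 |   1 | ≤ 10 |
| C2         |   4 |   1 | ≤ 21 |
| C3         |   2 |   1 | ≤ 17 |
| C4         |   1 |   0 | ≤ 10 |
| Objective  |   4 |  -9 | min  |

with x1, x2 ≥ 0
Optimal: x1 = 0, x2 = 10
Slack at optimum:
  C1: slack = 0 (binding)
  C2: slack = 11
  C3: slack = 7
  C4: slack = 10
  x1 ≥ 0: x1 = 0 (binding)
  x2 ≥ 0: x2 = 10
Binding constraints: C1, x1 ≥ 0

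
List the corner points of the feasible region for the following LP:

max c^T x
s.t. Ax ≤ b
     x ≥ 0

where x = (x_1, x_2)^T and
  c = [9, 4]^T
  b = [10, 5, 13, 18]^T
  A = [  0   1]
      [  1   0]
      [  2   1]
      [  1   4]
Each vertex is the intersection of two constraint boundaries that also satisfies all remaining constraints:
  x_1 = 0 and x_2 = 0 → (0, 0)
  x_1 = 5 and x_2 = 0 → (5, 0)
  x_1 = 5 and 2x_1 + x_2 = 13 → (5, 3)
  2x_1 + x_2 = 13 and x_1 + 4x_2 = 18 → (4.857, 3.286)
  x_1 + 4x_2 = 18 and x_1 = 0 → (0, 4.5)

Vertices: (0, 0), (5, 0), (5, 3), (4.857, 3.286), (0, 4.5)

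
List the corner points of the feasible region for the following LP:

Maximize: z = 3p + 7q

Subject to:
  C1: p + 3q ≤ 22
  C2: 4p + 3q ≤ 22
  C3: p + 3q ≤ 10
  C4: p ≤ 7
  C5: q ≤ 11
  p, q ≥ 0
Each vertex is the intersection of two constraint boundaries that also satisfies all remaining constraints:
  p = 0 and q = 0 → (0, 0)
  4p + 3q = 22 and q = 0 → (5.5, 0)
  4p + 3q = 22 and p + 3q = 10 → (4, 2)
  p + 3q = 10 and p = 0 → (0, 3.333)

Vertices: (0, 0), (5.5, 0), (4, 2), (0, 3.333)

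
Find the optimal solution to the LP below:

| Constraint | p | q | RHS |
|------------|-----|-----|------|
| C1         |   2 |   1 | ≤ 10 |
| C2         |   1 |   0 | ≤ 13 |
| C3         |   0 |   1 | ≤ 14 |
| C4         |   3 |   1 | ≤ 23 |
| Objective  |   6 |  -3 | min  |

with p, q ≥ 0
p = 0, q = 10, z = -30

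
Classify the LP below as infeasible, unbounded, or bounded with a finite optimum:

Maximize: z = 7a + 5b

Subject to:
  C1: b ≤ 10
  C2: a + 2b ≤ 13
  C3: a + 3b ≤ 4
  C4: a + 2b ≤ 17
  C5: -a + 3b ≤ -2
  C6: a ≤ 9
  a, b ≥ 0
The point (4, 0) satisfies every constraint, so the LP is feasible; the constraints give a ≤ 9 and b ≤ 10, which with a, b ≥ 0 keep the feasible region inside a bounded box. A feasible, bounded LP attains a finite optimum at a vertex.

Bounded optimum: z* = 28 at (4, 0).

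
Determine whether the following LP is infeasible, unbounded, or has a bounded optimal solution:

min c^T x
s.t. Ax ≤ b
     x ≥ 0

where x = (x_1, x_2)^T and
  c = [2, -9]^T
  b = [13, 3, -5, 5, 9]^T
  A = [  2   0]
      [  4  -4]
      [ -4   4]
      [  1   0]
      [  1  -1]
One constraint requires 4x_1 - 4x_2 ≤ 3, while the constraint -4x_1 + 4x_2 ≤ -5 is equivalent to 4x_1 - 4x_2 ≥ 5. Together they would need 5 ≤ 4x_1 - 4x_2 ≤ 3, which is impossible since 5 > 3. No point satisfies all constraints.

Infeasible — the constraint set is empty.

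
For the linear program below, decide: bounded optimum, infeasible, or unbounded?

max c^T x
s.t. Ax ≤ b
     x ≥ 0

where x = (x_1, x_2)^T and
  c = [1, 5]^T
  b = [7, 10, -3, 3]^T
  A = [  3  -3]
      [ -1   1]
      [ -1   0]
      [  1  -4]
Feasible point: (3, 1) satisfies every constraint, so the LP is feasible.
Direction d = (1, 1): for each constraint row a, a·d ≤ 0 —
  (3)(1) + (-3)(1) = 0 ≤ 0
  (-1)(1) + (1)(1) = 0 ≤ 0
  (-1)(1) + (0)(1) = -1 ≤ 0
  (1)(1) + (-4)(1) = -3 ≤ 0
and d ≥ 0, so (3, 1) + t·d stays feasible for every t ≥ 0. Along this ray z = x_1 + 5x_2 changes by 6 per unit t, so z → +∞.

The LP is unbounded; z can be made arbitrarily large.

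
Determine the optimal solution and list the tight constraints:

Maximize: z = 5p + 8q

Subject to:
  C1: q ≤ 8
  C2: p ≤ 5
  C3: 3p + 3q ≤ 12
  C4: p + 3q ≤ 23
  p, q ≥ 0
Optimal: p = 0, q = 4
Binding: C3, p ≥ 0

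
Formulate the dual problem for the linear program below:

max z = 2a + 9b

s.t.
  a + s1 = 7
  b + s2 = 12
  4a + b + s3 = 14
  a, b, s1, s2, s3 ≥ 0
Minimize: z = 7y1 + 12y2 + 14y3

Subject to:
  C1: -y1 - 4y3 ≤ -2
  C2: -y2 - y3 ≤ -9
  y1, y2, y3 ≥ 0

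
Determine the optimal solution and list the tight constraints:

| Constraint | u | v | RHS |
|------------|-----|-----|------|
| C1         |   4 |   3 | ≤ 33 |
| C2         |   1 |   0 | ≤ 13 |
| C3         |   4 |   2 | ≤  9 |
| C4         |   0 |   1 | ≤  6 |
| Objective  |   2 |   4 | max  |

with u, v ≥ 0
Optimal: u = 0, v = 4.5
Slack at optimum:
  C1: slack = 19.5
  C2: slack = 13
  C3: slack = 0 (binding)
  C4: slack = 1.5
  u ≥ 0: u = 0 (binding)
  v ≥ 0: v = 4.5
Binding constraints: C3, u ≥ 0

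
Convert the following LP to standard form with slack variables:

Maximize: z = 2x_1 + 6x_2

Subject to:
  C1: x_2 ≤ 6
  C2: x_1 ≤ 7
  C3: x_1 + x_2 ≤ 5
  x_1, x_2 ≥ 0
max z = 2x_1 + 6x_2

s.t.
  x_2 + s1 = 6
  x_1 + s2 = 7
  x_1 + x_2 + s3 = 5
  x_1, x_2, s1, s2, s3 ≥ 0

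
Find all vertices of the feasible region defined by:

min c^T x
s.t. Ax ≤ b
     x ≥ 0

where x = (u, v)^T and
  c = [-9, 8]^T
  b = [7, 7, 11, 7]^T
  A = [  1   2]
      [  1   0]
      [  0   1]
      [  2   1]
Each vertex is the intersection of two constraint boundaries that also satisfies all remaining constraints:
  u = 0 and v = 0 → (0, 0)
  2u + v = 7 and v = 0 → (3.5, 0)
  u + 2v = 7 and 2u + v = 7 → (2.333, 2.333)
  u + 2v = 7 and u = 0 → (0, 3.5)

Vertices: (0, 0), (3.5, 0), (2.333, 2.333), (0, 3.5)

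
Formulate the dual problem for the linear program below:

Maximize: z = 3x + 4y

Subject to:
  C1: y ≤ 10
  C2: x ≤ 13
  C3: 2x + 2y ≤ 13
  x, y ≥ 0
Minimize: z = 10y1 + 13y2 + 13y3

Subject to:
  C1: -y2 - 2y3 ≤ -3
  C2: -y1 - 2y3 ≤ -4
  y1, y2, y3 ≥ 0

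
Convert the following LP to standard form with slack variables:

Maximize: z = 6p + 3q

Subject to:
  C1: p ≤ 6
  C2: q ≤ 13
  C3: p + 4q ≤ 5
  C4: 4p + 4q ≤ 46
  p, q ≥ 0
max z = 6p + 3q

s.t.
  p + s1 = 6
  q + s2 = 13
  p + 4q + s3 = 5
  4p + 4q + s4 = 46
  p, q, s1, s2, s3, s4 ≥ 0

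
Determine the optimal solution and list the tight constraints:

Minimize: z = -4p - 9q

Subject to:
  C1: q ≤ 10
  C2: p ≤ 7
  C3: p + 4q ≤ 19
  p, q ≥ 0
Optimal: p = 7, q = 3
Slack at optimum:
  C1: slack = 7
  C2: slack = 0 (binding)
  C3: slack = 0 (binding)
  p ≥ 0: p = 7
  q ≥ 0: q = 3
Binding constraints: C2, C3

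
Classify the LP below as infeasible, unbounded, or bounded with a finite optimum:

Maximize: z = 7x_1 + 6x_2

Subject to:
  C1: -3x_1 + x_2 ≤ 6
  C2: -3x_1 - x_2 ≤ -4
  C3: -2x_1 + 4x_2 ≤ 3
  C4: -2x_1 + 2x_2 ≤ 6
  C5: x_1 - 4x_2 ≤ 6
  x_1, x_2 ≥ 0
Feasible point: (1, 1) satisfies every constraint, so the LP is feasible.
Direction d = (2, 1): for each constraint row a, a·d ≤ 0 —
  (-3)(2) + (1)(1) = -5 ≤ 0
  (-3)(2) + (-1)(1) = -7 ≤ 0
  (-2)(2) + (4)(1) = 0 ≤ 0
  (-2)(2) + (2)(1) = -2 ≤ 0
  (1)(2) + (-4)(1) = -2 ≤ 0
and d ≥ 0, so (1, 1) + t·d stays feasible for every t ≥ 0. Along this ray z = 7x_1 + 6x_2 changes by 20 per unit t, so z → +∞.

Unbounded: there is a feasible ray along which z → +∞.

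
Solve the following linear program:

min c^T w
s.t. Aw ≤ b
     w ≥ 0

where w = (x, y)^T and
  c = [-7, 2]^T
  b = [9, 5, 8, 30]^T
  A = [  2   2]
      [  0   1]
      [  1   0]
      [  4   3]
x = 4.5, y = 0, z = -31.5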